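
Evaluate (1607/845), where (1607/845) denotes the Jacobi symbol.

Reduce the numerator: 1607 ≡ 762 (mod 845), so (1607/845) = (762/845).
Factor out 2: 762 = 2·381. Since 845 ≡ 5 (mod 8), (2/845) = -1. Now have -(381/845).
381 ≡ 1 (mod 4), so quadratic reciprocity gives (381/845) = (845/381). Reduce: 845 ≡ 83 (mod 381). Now have -(83/381).
381 ≡ 1 (mod 4), so quadratic reciprocity gives (83/381) = (381/83). Reduce: 381 ≡ 49 (mod 83). Now have -(49/83).
49 ≡ 1 (mod 4), so quadratic reciprocity gives (49/83) = (83/49). Reduce: 83 ≡ 34 (mod 49). Now have -(34/49).
Factor out 2: 34 = 2·17. Since 49 ≡ 1 (mod 8), (2/49) = +1. Now have -(17/49).
17 ≡ 1 (mod 4), so quadratic reciprocity gives (17/49) = (49/17). Reduce: 49 ≡ 15 (mod 17). Now have -(15/17).
17 ≡ 1 (mod 4), so quadratic reciprocity gives (15/17) = (17/15). Reduce: 17 ≡ 2 (mod 15). Now have -(2/15).
Factor out 2: 2 = 2. Since 15 ≡ 7 (mod 8), (2/15) = +1. Now have -(1/15).
(1/15) = 1. Collecting the sign factors: -1.

-1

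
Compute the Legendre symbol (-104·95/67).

By multiplicativity, (-104·95/67) = (-104/67)·(95/67).
First factor (-104/67):
Reduce the numerator: -104 ≡ 30 (mod 67), so (-104/67) = (30/67).
Factor out 2: 30 = 2·15. Since 67 ≡ 3 (mod 8), (2/67) = -1. Now have -(15/67).
Both 15 ≡ 3 and 67 ≡ 3 (mod 4), so reciprocity gives (15/67) = -(67/15). Reduce: 67 ≡ 7 (mod 15). Now have (7/15).
Both 7 ≡ 3 and 15 ≡ 3 (mod 4), so reciprocity gives (7/15) = -(15/7). Reduce: 15 ≡ 1 (mod 7). Now have -(1/7).
(1/7) = 1. Collecting the sign factors: -1.
Second factor (95/67):
Reduce the numerator: 95 ≡ 28 (mod 67), so (95/67) = (28/67).
Factor out 2: 28 = 2^2·7. Since 67 ≡ 3 (mod 8), (2/67) = -1, and (2/67)^2 = +1. Now have (7/67).
Both 7 ≡ 3 and 67 ≡ 3 (mod 4), so reciprocity gives (7/67) = -(67/7). Reduce: 67 ≡ 4 (mod 7). Now have -(4/7).
Factor out 2: 4 = 2^2. Since 7 ≡ 7 (mod 8), (2/7) = +1, and (2/7)^2 = +1. Now have -(1/7).
(1/7) = 1. Collecting the sign factors: -1.
Product: (-1)·(-1) = 1.

1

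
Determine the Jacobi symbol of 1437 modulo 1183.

Reduce the numerator: 1437 ≡ 254 (mod 1183), so (1437 / 1183) = (254 / 1183).
Factor out 2: 254 = 2·127. Since 1183 ≡ 7 (mod 8), (2 / 1183) = +1. Now have (127 / 1183).
Both 127 ≡ 3 and 1183 ≡ 3 (mod 4), so reciprocity gives (127 / 1183) = -(1183 / 127). Reduce: 1183 ≡ 40 (mod 127). Now have -(40 / 127).
Factor out 2: 40 = 2^3·5. Since 127 ≡ 7 (mod 8), (2 / 127) = +1, and (2 / 127)^3 = +1. Now have -(5 / 127).
5 ≡ 1 (mod 4), so quadratic reciprocity gives (5 / 127) = (127 / 5). Reduce: 127 ≡ 2 (mod 5). Now have -(2 / 5).
Factor out 2: 2 = 2. Since 5 ≡ 5 (mod 8), (2 / 5) = -1. Now have (1 / 5).
(1 / 5) = 1. Collecting the sign factors: 1.

1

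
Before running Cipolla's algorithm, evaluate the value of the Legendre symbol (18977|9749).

-1

(18977|9749)
  = (9228|9749)    [18977 ≡ 9228 mod 9749]
  = (2307|9749)    [9749 ≡ 5 mod 8 ⇒ (2|9749)^2 = +1]
  = (9749|2307)    [QR: 9749 ≡ 1 mod 4, sign kept]
  = (521|2307)    [9749 ≡ 521 mod 2307]
  = (2307|521)    [QR: 521 ≡ 1 mod 4, sign kept]
  = (223|521)    [2307 ≡ 223 mod 521]
  = (521|223)    [QR: 521 ≡ 1 mod 4, sign kept]
  = (75|223)    [521 ≡ 75 mod 223]
  = -(223|75)    [QR: both ≡ 3 mod 4, sign flips]
  = -(73|75)    [223 ≡ 73 mod 75]
  = -(75|73)    [QR: 73 ≡ 1 mod 4, sign kept]
  = -(2|73)    [75 ≡ 2 mod 73]
  = -(1|73)    [73 ≡ 1 mod 8 ⇒ (2|73) = +1]
  = -1    [(1|73) = 1]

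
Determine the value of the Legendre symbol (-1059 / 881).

Reduce the numerator: -1059 ≡ 703 (mod 881), so (-1059 / 881) = (703 / 881).
881 ≡ 1 (mod 4), so quadratic reciprocity gives (703 / 881) = (881 / 703). Reduce: 881 ≡ 178 (mod 703). Now have (178 / 703).
Factor out 2: 178 = 2·89. Since 703 ≡ 7 (mod 8), (2 / 703) = +1. Now have (89 / 703).
89 ≡ 1 (mod 4), so quadratic reciprocity gives (89 / 703) = (703 / 89). Reduce: 703 ≡ 80 (mod 89). Now have (80 / 89).
Factor out 2: 80 = 2^4·5. Since 89 ≡ 1 (mod 8), (2 / 89) = +1, and (2 / 89)^4 = +1. Now have (5 / 89).
5 ≡ 1 (mod 4), so quadratic reciprocity gives (5 / 89) = (89 / 5). Reduce: 89 ≡ 4 (mod 5). Now have (4 / 5).
Factor out 2: 4 = 2^2. Since 5 ≡ 5 (mod 8), (2 / 5) = -1, and (2 / 5)^2 = +1. Now have (1 / 5).
(1 / 5) = 1. Collecting the sign factors: 1.

1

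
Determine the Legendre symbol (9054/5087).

1

(9054/5087)
  = (3967/5087)    [9054 ≡ 3967 mod 5087]
  = -(5087/3967)    [QR: both ≡ 3 mod 4, sign flips]
  = -(1120/3967)    [5087 ≡ 1120 mod 3967]
  = -(35/3967)    [3967 ≡ 7 mod 8 ⇒ (2/3967)^5 = +1]
  = (3967/35)    [QR: both ≡ 3 mod 4, sign flips]
  = (12/35)    [3967 ≡ 12 mod 35]
  = (3/35)    [35 ≡ 3 mod 8 ⇒ (2/35)^2 = +1]
  = -(35/3)    [QR: both ≡ 3 mod 4, sign flips]
  = -(2/3)    [35 ≡ 2 mod 3]
  = (1/3)    [3 ≡ 3 mod 8 ⇒ (2/3) = -1]
  = 1    [(1/3) = 1]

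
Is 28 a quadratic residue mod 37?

yes

(28/37)
  = (7/37)    [37 ≡ 5 mod 8 ⇒ (2/37)^2 = +1]
  = (37/7)    [QR: 37 ≡ 1 mod 4, sign kept]
  = (2/7)    [37 ≡ 2 mod 7]
  = (1/7)    [7 ≡ 7 mod 8 ⇒ (2/7) = +1]
  = 1    [(1/7) = 1]
The Legendre symbol is 1, so x^2 ≡ 28 (mod 37) has solution.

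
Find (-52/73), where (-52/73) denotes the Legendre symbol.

Reduce the numerator: -52 ≡ 21 (mod 73), so (-52/73) = (21/73).
21 ≡ 1 (mod 4), so quadratic reciprocity gives (21/73) = (73/21). Reduce: 73 ≡ 10 (mod 21). Now have (10/21).
Factor out 2: 10 = 2·5. Since 21 ≡ 5 (mod 8), (2/21) = -1. Now have -(5/21).
5 ≡ 1 (mod 4), so quadratic reciprocity gives (5/21) = (21/5). Reduce: 21 ≡ 1 (mod 5). Now have -(1/5).
(1/5) = 1. Collecting the sign factors: -1.

-1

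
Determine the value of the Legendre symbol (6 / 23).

1

(6 / 23)
  = (3 / 23)    [23 ≡ 7 mod 8 ⇒ (2 / 23) = +1]
  = -(23 / 3)    [QR: both ≡ 3 mod 4, sign flips]
  = -(2 / 3)    [23 ≡ 2 mod 3]
  = (1 / 3)    [3 ≡ 3 mod 8 ⇒ (2 / 3) = -1]
  = 1    [(1 / 3) = 1]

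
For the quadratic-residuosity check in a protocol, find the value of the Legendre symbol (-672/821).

1

(-672/821)
  = (672/821)    [821 ≡ 1 mod 4 ⇒ (-1/821) = +1]
  = -(21/821)    [821 ≡ 5 mod 8 ⇒ (2/821)^5 = -1]
  = -(821/21)    [QR: 21 ≡ 1 mod 4, sign kept]
  = -(2/21)    [821 ≡ 2 mod 21]
  = (1/21)    [21 ≡ 5 mod 8 ⇒ (2/21) = -1]
  = 1    [(1/21) = 1]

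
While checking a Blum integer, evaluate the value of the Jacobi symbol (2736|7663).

-1

(2736|7663)
  = (171|7663)    [7663 ≡ 7 mod 8 ⇒ (2|7663)^4 = +1]
  = -(7663|171)    [QR: both ≡ 3 mod 4, sign flips]
  = -(139|171)    [7663 ≡ 139 mod 171]
  = (171|139)    [QR: both ≡ 3 mod 4, sign flips]
  = (32|139)    [171 ≡ 32 mod 139]
  = -(1|139)    [139 ≡ 3 mod 8 ⇒ (2|139)^5 = -1]
  = -1    [(1|139) = 1]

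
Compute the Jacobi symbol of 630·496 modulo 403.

By multiplicativity, (630·496/403) = (630/403)·(496/403).
First factor (630/403):
Reduce the numerator: 630 ≡ 227 (mod 403), so (630/403) = (227/403).
Both 227 ≡ 3 and 403 ≡ 3 (mod 4), so reciprocity gives (227/403) = -(403/227). Reduce: 403 ≡ 176 (mod 227). Now have -(176/227).
Factor out 2: 176 = 2^4·11. Since 227 ≡ 3 (mod 8), (2/227) = -1, and (2/227)^4 = +1. Now have -(11/227).
Both 11 ≡ 3 and 227 ≡ 3 (mod 4), so reciprocity gives (11/227) = -(227/11). Reduce: 227 ≡ 7 (mod 11). Now have (7/11).
Both 7 ≡ 3 and 11 ≡ 3 (mod 4), so reciprocity gives (7/11) = -(11/7). Reduce: 11 ≡ 4 (mod 7). Now have -(4/7).
Factor out 2: 4 = 2^2. Since 7 ≡ 7 (mod 8), (2/7) = +1, and (2/7)^2 = +1. Now have -(1/7).
(1/7) = 1. Collecting the sign factors: -1.
Second factor (496/403):
Reduce the numerator: 496 ≡ 93 (mod 403), so (496/403) = (93/403).
93 ≡ 1 (mod 4), so quadratic reciprocity gives (93/403) = (403/93). Reduce: 403 ≡ 31 (mod 93). Now have (31/93).
93 ≡ 1 (mod 4), so quadratic reciprocity gives (31/93) = (93/31). Reduce: 93 ≡ 0 (mod 31). Now have (0/31).
The numerator is now 0 with denominator 31 > 1: the symbol is 0.
Product: (-1)·(0) = 0.

0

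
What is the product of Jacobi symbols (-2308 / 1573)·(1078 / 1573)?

0

By multiplicativity, (-2308·1078 / 1573) = (-2308 / 1573)·(1078 / 1573).
First factor (-2308 / 1573):
Reduce the numerator: -2308 ≡ 838 (mod 1573), so (-2308 / 1573) = (838 / 1573).
Factor out 2: 838 = 2·419. Since 1573 ≡ 5 (mod 8), (2 / 1573) = -1. Now have -(419 / 1573).
1573 ≡ 1 (mod 4), so quadratic reciprocity gives (419 / 1573) = (1573 / 419). Reduce: 1573 ≡ 316 (mod 419). Now have -(316 / 419).
Factor out 2: 316 = 2^2·79. Since 419 ≡ 3 (mod 8), (2 / 419) = -1, and (2 / 419)^2 = +1. Now have -(79 / 419).
Both 79 ≡ 3 and 419 ≡ 3 (mod 4), so reciprocity gives (79 / 419) = -(419 / 79). Reduce: 419 ≡ 24 (mod 79). Now have (24 / 79).
Factor out 2: 24 = 2^3·3. Since 79 ≡ 7 (mod 8), (2 / 79) = +1, and (2 / 79)^3 = +1. Now have (3 / 79).
Both 3 ≡ 3 and 79 ≡ 3 (mod 4), so reciprocity gives (3 / 79) = -(79 / 3). Reduce: 79 ≡ 1 (mod 3). Now have -(1 / 3).
(1 / 3) = 1. Collecting the sign factors: -1.
Second factor (1078 / 1573):
Factor out 2: 1078 = 2·539. Since 1573 ≡ 5 (mod 8), (2 / 1573) = -1. Now have -(539 / 1573).
1573 ≡ 1 (mod 4), so quadratic reciprocity gives (539 / 1573) = (1573 / 539). Reduce: 1573 ≡ 495 (mod 539). Now have -(495 / 539).
Both 495 ≡ 3 and 539 ≡ 3 (mod 4), so reciprocity gives (495 / 539) = -(539 / 495). Reduce: 539 ≡ 44 (mod 495). Now have (44 / 495).
Factor out 2: 44 = 2^2·11. Since 495 ≡ 7 (mod 8), (2 / 495) = +1, and (2 / 495)^2 = +1. Now have (11 / 495).
Both 11 ≡ 3 and 495 ≡ 3 (mod 4), so reciprocity gives (11 / 495) = -(495 / 11). Reduce: 495 ≡ 0 (mod 11). Now have -(0 / 11).
The numerator is now 0 with denominator 11 > 1: the symbol is 0.
Product: (-1)·(0) = 0.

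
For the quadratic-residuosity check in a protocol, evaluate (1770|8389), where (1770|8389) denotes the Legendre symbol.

(1770|8389)
  = -(885|8389)    [8389 ≡ 5 mod 8 ⇒ (2|8389) = -1]
  = -(8389|885)    [QR: 885 ≡ 1 mod 4, sign kept]
  = -(424|885)    [8389 ≡ 424 mod 885]
  = (53|885)    [885 ≡ 5 mod 8 ⇒ (2|885)^3 = -1]
  = (885|53)    [QR: 53 ≡ 1 mod 4, sign kept]
  = (37|53)    [885 ≡ 37 mod 53]
  = (53|37)    [QR: 37 ≡ 1 mod 4, sign kept]
  = (16|37)    [53 ≡ 16 mod 37]
  = (1|37)    [37 ≡ 5 mod 8 ⇒ (2|37)^4 = +1]
  = 1    [(1|37) = 1]

1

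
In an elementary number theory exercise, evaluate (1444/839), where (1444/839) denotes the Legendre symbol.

(1444/839)
  = (605/839)    [1444 ≡ 605 mod 839]
  = (839/605)    [QR: 605 ≡ 1 mod 4, sign kept]
  = (234/605)    [839 ≡ 234 mod 605]
  = -(117/605)    [605 ≡ 5 mod 8 ⇒ (2/605) = -1]
  = -(605/117)    [QR: 117 ≡ 1 mod 4, sign kept]
  = -(20/117)    [605 ≡ 20 mod 117]
  = -(5/117)    [117 ≡ 5 mod 8 ⇒ (2/117)^2 = +1]
  = -(117/5)    [QR: 5 ≡ 1 mod 4, sign kept]
  = -(2/5)    [117 ≡ 2 mod 5]
  = (1/5)    [5 ≡ 5 mod 8 ⇒ (2/5) = -1]
  = 1    [(1/5) = 1]

1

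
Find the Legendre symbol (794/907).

Factor out 2: 794 = 2·397. Since 907 ≡ 3 (mod 8), (2/907) = -1. Now have -(397/907).
397 ≡ 1 (mod 4), so quadratic reciprocity gives (397/907) = (907/397). Reduce: 907 ≡ 113 (mod 397). Now have -(113/397).
113 ≡ 1 (mod 4), so quadratic reciprocity gives (113/397) = (397/113). Reduce: 397 ≡ 58 (mod 113). Now have -(58/113).
Factor out 2: 58 = 2·29. Since 113 ≡ 1 (mod 8), (2/113) = +1. Now have -(29/113).
29 ≡ 1 (mod 4), so quadratic reciprocity gives (29/113) = (113/29). Reduce: 113 ≡ 26 (mod 29). Now have -(26/29).
Factor out 2: 26 = 2·13. Since 29 ≡ 5 (mod 8), (2/29) = -1. Now have (13/29).
13 ≡ 1 (mod 4), so quadratic reciprocity gives (13/29) = (29/13). Reduce: 29 ≡ 3 (mod 13). Now have (3/13).
13 ≡ 1 (mod 4), so quadratic reciprocity gives (3/13) = (13/3). Reduce: 13 ≡ 1 (mod 3). Now have (1/3).
(1/3) = 1. Collecting the sign factors: 1.

1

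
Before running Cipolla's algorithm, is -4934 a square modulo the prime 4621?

(-4934/4621)
  = (4308/4621)    [-4934 ≡ 4308 mod 4621]
  = (1077/4621)    [4621 ≡ 5 mod 8 ⇒ (2/4621)^2 = +1]
  = (4621/1077)    [QR: 1077 ≡ 1 mod 4, sign kept]
  = (313/1077)    [4621 ≡ 313 mod 1077]
  = (1077/313)    [QR: 313 ≡ 1 mod 4, sign kept]
  = (138/313)    [1077 ≡ 138 mod 313]
  = (69/313)    [313 ≡ 1 mod 8 ⇒ (2/313) = +1]
  = (313/69)    [QR: 69 ≡ 1 mod 4, sign kept]
  = (37/69)    [313 ≡ 37 mod 69]
  = (69/37)    [QR: 37 ≡ 1 mod 4, sign kept]
  = (32/37)    [69 ≡ 32 mod 37]
  = -(1/37)    [37 ≡ 5 mod 8 ⇒ (2/37)^5 = -1]
  = -1    [(1/37) = 1]
The Legendre symbol is -1, so x^2 ≡ -4934 (mod 4621) has no solution.

no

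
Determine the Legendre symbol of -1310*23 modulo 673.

1

By multiplicativity, (-1310·23 / 673) = (-1310 / 673)·(23 / 673).
First factor (-1310 / 673):
(-1310 / 673)
  = (36 / 673)    [-1310 ≡ 36 mod 673]
  = (9 / 673)    [673 ≡ 1 mod 8 ⇒ (2 / 673)^2 = +1]
  = (673 / 9)    [QR: 9 ≡ 1 mod 4, sign kept]
  = (7 / 9)    [673 ≡ 7 mod 9]
  = (9 / 7)    [QR: 9 ≡ 1 mod 4, sign kept]
  = (2 / 7)    [9 ≡ 2 mod 7]
  = (1 / 7)    [7 ≡ 7 mod 8 ⇒ (2 / 7) = +1]
  = 1    [(1 / 7) = 1]
Second factor (23 / 673):
(23 / 673)
  = (673 / 23)    [QR: 673 ≡ 1 mod 4, sign kept]
  = (6 / 23)    [673 ≡ 6 mod 23]
  = (3 / 23)    [23 ≡ 7 mod 8 ⇒ (2 / 23) = +1]
  = -(23 / 3)    [QR: both ≡ 3 mod 4, sign flips]
  = -(2 / 3)    [23 ≡ 2 mod 3]
  = (1 / 3)    [3 ≡ 3 mod 8 ⇒ (2 / 3) = -1]
  = 1    [(1 / 3) = 1]
Product: (1)·(1) = 1.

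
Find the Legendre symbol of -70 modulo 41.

Reduce the numerator: -70 ≡ 12 (mod 41), so (-70/41) = (12/41).
Factor out 2: 12 = 2^2·3. Since 41 ≡ 1 (mod 8), (2/41) = +1, and (2/41)^2 = +1. Now have (3/41).
41 ≡ 1 (mod 4), so quadratic reciprocity gives (3/41) = (41/3). Reduce: 41 ≡ 2 (mod 3). Now have (2/3).
Factor out 2: 2 = 2. Since 3 ≡ 3 (mod 8), (2/3) = -1. Now have -(1/3).
(1/3) = 1. Collecting the sign factors: -1.

-1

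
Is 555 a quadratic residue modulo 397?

Reduce the numerator: 555 ≡ 158 (mod 397), so (555|397) = (158|397).
Factor out 2: 158 = 2·79. Since 397 ≡ 5 (mod 8), (2|397) = -1. Now have -(79|397).
397 ≡ 1 (mod 4), so quadratic reciprocity gives (79|397) = (397|79). Reduce: 397 ≡ 2 (mod 79). Now have -(2|79).
Factor out 2: 2 = 2. Since 79 ≡ 7 (mod 8), (2|79) = +1. Now have -(1|79).
(1|79) = 1. Collecting the sign factors: -1.
(555|397) = -1, and 397 is prime, so 555 is not a quadratic residue mod 397.

no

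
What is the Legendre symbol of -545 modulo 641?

-1

Pull out -1: (-545/641) = (-1/641)·(545/641). Since 641 ≡ 1 (mod 4), (-1/641) = +1. Now have (545/641).
545 ≡ 1 (mod 4), so quadratic reciprocity gives (545/641) = (641/545). Reduce: 641 ≡ 96 (mod 545). Now have (96/545).
Factor out 2: 96 = 2^5·3. Since 545 ≡ 1 (mod 8), (2/545) = +1, and (2/545)^5 = +1. Now have (3/545).
545 ≡ 1 (mod 4), so quadratic reciprocity gives (3/545) = (545/3). Reduce: 545 ≡ 2 (mod 3). Now have (2/3).
Factor out 2: 2 = 2. Since 3 ≡ 3 (mod 8), (2/3) = -1. Now have -(1/3).
(1/3) = 1. Collecting the sign factors: -1.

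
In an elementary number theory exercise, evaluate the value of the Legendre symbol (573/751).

-1

(573/751)
  = (751/573)    [QR: 573 ≡ 1 mod 4, sign kept]
  = (178/573)    [751 ≡ 178 mod 573]
  = -(89/573)    [573 ≡ 5 mod 8 ⇒ (2/573) = -1]
  = -(573/89)    [QR: 89 ≡ 1 mod 4, sign kept]
  = -(39/89)    [573 ≡ 39 mod 89]
  = -(89/39)    [QR: 89 ≡ 1 mod 4, sign kept]
  = -(11/39)    [89 ≡ 11 mod 39]
  = (39/11)    [QR: both ≡ 3 mod 4, sign flips]
  = (6/11)    [39 ≡ 6 mod 11]
  = -(3/11)    [11 ≡ 3 mod 8 ⇒ (2/11) = -1]
  = (11/3)    [QR: both ≡ 3 mod 4, sign flips]
  = (2/3)    [11 ≡ 2 mod 3]
  = -(1/3)    [3 ≡ 3 mod 8 ⇒ (2/3) = -1]
  = -1    [(1/3) = 1]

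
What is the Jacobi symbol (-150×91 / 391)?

By multiplicativity, (-150·91 / 391) = (-150 / 391)·(91 / 391).
First factor (-150 / 391):
(-150 / 391)
  = -(150 / 391)    [391 ≡ 3 mod 4 ⇒ (-1 / 391) = -1]
  = -(75 / 391)    [391 ≡ 7 mod 8 ⇒ (2 / 391) = +1]
  = (391 / 75)    [QR: both ≡ 3 mod 4, sign flips]
  = (16 / 75)    [391 ≡ 16 mod 75]
  = (1 / 75)    [75 ≡ 3 mod 8 ⇒ (2 / 75)^4 = +1]
  = 1    [(1 / 75) = 1]
Second factor (91 / 391):
(91 / 391)
  = -(391 / 91)    [QR: both ≡ 3 mod 4, sign flips]
  = -(27 / 91)    [391 ≡ 27 mod 91]
  = (91 / 27)    [QR: both ≡ 3 mod 4, sign flips]
  = (10 / 27)    [91 ≡ 10 mod 27]
  = -(5 / 27)    [27 ≡ 3 mod 8 ⇒ (2 / 27) = -1]
  = -(27 / 5)    [QR: 5 ≡ 1 mod 4, sign kept]
  = -(2 / 5)    [27 ≡ 2 mod 5]
  = (1 / 5)    [5 ≡ 5 mod 8 ⇒ (2 / 5) = -1]
  = 1    [(1 / 5) = 1]
Product: (1)·(1) = 1.

1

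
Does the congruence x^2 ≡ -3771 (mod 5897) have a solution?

no

(-3771/5897)
  = (3771/5897)    [5897 ≡ 1 mod 4 ⇒ (-1/5897) = +1]
  = (5897/3771)    [QR: 5897 ≡ 1 mod 4, sign kept]
  = (2126/3771)    [5897 ≡ 2126 mod 3771]
  = -(1063/3771)    [3771 ≡ 3 mod 8 ⇒ (2/3771) = -1]
  = (3771/1063)    [QR: both ≡ 3 mod 4, sign flips]
  = (582/1063)    [3771 ≡ 582 mod 1063]
  = (291/1063)    [1063 ≡ 7 mod 8 ⇒ (2/1063) = +1]
  = -(1063/291)    [QR: both ≡ 3 mod 4, sign flips]
  = -(190/291)    [1063 ≡ 190 mod 291]
  = (95/291)    [291 ≡ 3 mod 8 ⇒ (2/291) = -1]
  = -(291/95)    [QR: both ≡ 3 mod 4, sign flips]
  = -(6/95)    [291 ≡ 6 mod 95]
  = -(3/95)    [95 ≡ 7 mod 8 ⇒ (2/95) = +1]
  = (95/3)    [QR: both ≡ 3 mod 4, sign flips]
  = (2/3)    [95 ≡ 2 mod 3]
  = -(1/3)    [3 ≡ 3 mod 8 ⇒ (2/3) = -1]
  = -1    [(1/3) = 1]
(-3771/5897) = -1, and 5897 is prime, so -3771 is not a quadratic residue mod 5897.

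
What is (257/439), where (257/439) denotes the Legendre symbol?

-1

257 ≡ 1 (mod 4), so quadratic reciprocity gives (257/439) = (439/257). Reduce: 439 ≡ 182 (mod 257). Now have (182/257).
Factor out 2: 182 = 2·91. Since 257 ≡ 1 (mod 8), (2/257) = +1. Now have (91/257).
257 ≡ 1 (mod 4), so quadratic reciprocity gives (91/257) = (257/91). Reduce: 257 ≡ 75 (mod 91). Now have (75/91).
Both 75 ≡ 3 and 91 ≡ 3 (mod 4), so reciprocity gives (75/91) = -(91/75). Reduce: 91 ≡ 16 (mod 75). Now have -(16/75).
Factor out 2: 16 = 2^4. Since 75 ≡ 3 (mod 8), (2/75) = -1, and (2/75)^4 = +1. Now have -(1/75).
(1/75) = 1. Collecting the sign factors: -1.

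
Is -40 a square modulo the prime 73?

no

(-40|73)
  = (40|73)    [73 ≡ 1 mod 4 ⇒ (-1|73) = +1]
  = (5|73)    [73 ≡ 1 mod 8 ⇒ (2|73)^3 = +1]
  = (73|5)    [QR: 5 ≡ 1 mod 4, sign kept]
  = (3|5)    [73 ≡ 3 mod 5]
  = (5|3)    [QR: 5 ≡ 1 mod 4, sign kept]
  = (2|3)    [5 ≡ 2 mod 3]
  = -(1|3)    [3 ≡ 3 mod 8 ⇒ (2|3) = -1]
  = -1    [(1|3) = 1]
(-40|73) = -1, and 73 is prime, so -40 is not a quadratic residue mod 73.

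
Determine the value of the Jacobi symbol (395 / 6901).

-1

6901 ≡ 1 (mod 4), so quadratic reciprocity gives (395 / 6901) = (6901 / 395). Reduce: 6901 ≡ 186 (mod 395). Now have (186 / 395).
Factor out 2: 186 = 2·93. Since 395 ≡ 3 (mod 8), (2 / 395) = -1. Now have -(93 / 395).
93 ≡ 1 (mod 4), so quadratic reciprocity gives (93 / 395) = (395 / 93). Reduce: 395 ≡ 23 (mod 93). Now have -(23 / 93).
93 ≡ 1 (mod 4), so quadratic reciprocity gives (23 / 93) = (93 / 23). Reduce: 93 ≡ 1 (mod 23). Now have -(1 / 23).
(1 / 23) = 1. Collecting the sign factors: -1.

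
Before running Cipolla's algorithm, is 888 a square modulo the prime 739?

yes

Reduce the numerator: 888 ≡ 149 (mod 739), so (888/739) = (149/739).
149 ≡ 1 (mod 4), so quadratic reciprocity gives (149/739) = (739/149). Reduce: 739 ≡ 143 (mod 149). Now have (143/149).
149 ≡ 1 (mod 4), so quadratic reciprocity gives (143/149) = (149/143). Reduce: 149 ≡ 6 (mod 143). Now have (6/143).
Factor out 2: 6 = 2·3. Since 143 ≡ 7 (mod 8), (2/143) = +1. Now have (3/143).
Both 3 ≡ 3 and 143 ≡ 3 (mod 4), so reciprocity gives (3/143) = -(143/3). Reduce: 143 ≡ 2 (mod 3). Now have -(2/3).
Factor out 2: 2 = 2. Since 3 ≡ 3 (mod 8), (2/3) = -1. Now have (1/3).
(1/3) = 1. Collecting the sign factors: 1.
The Legendre symbol is 1, so x^2 ≡ 888 (mod 739) has solution.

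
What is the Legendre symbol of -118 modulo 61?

(-118|61)
  = (118|61)    [61 ≡ 1 mod 4 ⇒ (-1|61) = +1]
  = (57|61)    [118 ≡ 57 mod 61]
  = (61|57)    [QR: 57 ≡ 1 mod 4, sign kept]
  = (4|57)    [61 ≡ 4 mod 57]
  = (1|57)    [57 ≡ 1 mod 8 ⇒ (2|57)^2 = +1]
  = 1    [(1|57) = 1]

1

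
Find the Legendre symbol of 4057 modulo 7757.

-1

(4057 / 7757)
  = (7757 / 4057)    [QR: 4057 ≡ 1 mod 4, sign kept]
  = (3700 / 4057)    [7757 ≡ 3700 mod 4057]
  = (925 / 4057)    [4057 ≡ 1 mod 8 ⇒ (2 / 4057)^2 = +1]
  = (4057 / 925)    [QR: 925 ≡ 1 mod 4, sign kept]
  = (357 / 925)    [4057 ≡ 357 mod 925]
  = (925 / 357)    [QR: 357 ≡ 1 mod 4, sign kept]
  = (211 / 357)    [925 ≡ 211 mod 357]
  = (357 / 211)    [QR: 357 ≡ 1 mod 4, sign kept]
  = (146 / 211)    [357 ≡ 146 mod 211]
  = -(73 / 211)    [211 ≡ 3 mod 8 ⇒ (2 / 211) = -1]
  = -(211 / 73)    [QR: 73 ≡ 1 mod 4, sign kept]
  = -(65 / 73)    [211 ≡ 65 mod 73]
  = -(73 / 65)    [QR: 65 ≡ 1 mod 4, sign kept]
  = -(8 / 65)    [73 ≡ 8 mod 65]
  = -(1 / 65)    [65 ≡ 1 mod 8 ⇒ (2 / 65)^3 = +1]
  = -1    [(1 / 65) = 1]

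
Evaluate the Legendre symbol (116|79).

-1

(116|79)
  = (37|79)    [116 ≡ 37 mod 79]
  = (79|37)    [QR: 37 ≡ 1 mod 4, sign kept]
  = (5|37)    [79 ≡ 5 mod 37]
  = (37|5)    [QR: 5 ≡ 1 mod 4, sign kept]
  = (2|5)    [37 ≡ 2 mod 5]
  = -(1|5)    [5 ≡ 5 mod 8 ⇒ (2|5) = -1]
  = -1    [(1|5) = 1]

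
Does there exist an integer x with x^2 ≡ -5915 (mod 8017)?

no

(-5915|8017)
  = (2102|8017)    [-5915 ≡ 2102 mod 8017]
  = (1051|8017)    [8017 ≡ 1 mod 8 ⇒ (2|8017) = +1]
  = (8017|1051)    [QR: 8017 ≡ 1 mod 4, sign kept]
  = (660|1051)    [8017 ≡ 660 mod 1051]
  = (165|1051)    [1051 ≡ 3 mod 8 ⇒ (2|1051)^2 = +1]
  = (1051|165)    [QR: 165 ≡ 1 mod 4, sign kept]
  = (61|165)    [1051 ≡ 61 mod 165]
  = (165|61)    [QR: 61 ≡ 1 mod 4, sign kept]
  = (43|61)    [165 ≡ 43 mod 61]
  = (61|43)    [QR: 61 ≡ 1 mod 4, sign kept]
  = (18|43)    [61 ≡ 18 mod 43]
  = -(9|43)    [43 ≡ 3 mod 8 ⇒ (2|43) = -1]
  = -(43|9)    [QR: 9 ≡ 1 mod 4, sign kept]
  = -(7|9)    [43 ≡ 7 mod 9]
  = -(9|7)    [QR: 9 ≡ 1 mod 4, sign kept]
  = -(2|7)    [9 ≡ 2 mod 7]
  = -(1|7)    [7 ≡ 7 mod 8 ⇒ (2|7) = +1]
  = -1    [(1|7) = 1]
The Legendre symbol is -1, so x^2 ≡ -5915 (mod 8017) has no solution.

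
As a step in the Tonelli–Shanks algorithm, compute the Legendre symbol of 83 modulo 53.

(83|53)
  = (30|53)    [83 ≡ 30 mod 53]
  = -(15|53)    [53 ≡ 5 mod 8 ⇒ (2|53) = -1]
  = -(53|15)    [QR: 53 ≡ 1 mod 4, sign kept]
  = -(8|15)    [53 ≡ 8 mod 15]
  = -(1|15)    [15 ≡ 7 mod 8 ⇒ (2|15)^3 = +1]
  = -1    [(1|15) = 1]

-1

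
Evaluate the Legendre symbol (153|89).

Reduce the numerator: 153 ≡ 64 (mod 89), so (153|89) = (64|89).
Factor out 2: 64 = 2^6. Since 89 ≡ 1 (mod 8), (2|89) = +1, and (2|89)^6 = +1. Now have (1|89).
(1|89) = 1. Collecting the sign factors: 1.

1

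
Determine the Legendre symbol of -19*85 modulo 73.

By multiplicativity, (-19·85/73) = (-19/73)·(85/73).
First factor (-19/73):
Pull out -1: (-19/73) = (-1/73)·(19/73). Since 73 ≡ 1 (mod 4), (-1/73) = +1. Now have (19/73).
73 ≡ 1 (mod 4), so quadratic reciprocity gives (19/73) = (73/19). Reduce: 73 ≡ 16 (mod 19). Now have (16/19).
Factor out 2: 16 = 2^4. Since 19 ≡ 3 (mod 8), (2/19) = -1, and (2/19)^4 = +1. Now have (1/19).
(1/19) = 1. Collecting the sign factors: 1.
Second factor (85/73):
Reduce the numerator: 85 ≡ 12 (mod 73), so (85/73) = (12/73).
Factor out 2: 12 = 2^2·3. Since 73 ≡ 1 (mod 8), (2/73) = +1, and (2/73)^2 = +1. Now have (3/73).
73 ≡ 1 (mod 4), so quadratic reciprocity gives (3/73) = (73/3). Reduce: 73 ≡ 1 (mod 3). Now have (1/3).
(1/3) = 1. Collecting the sign factors: 1.
Product: (1)·(1) = 1.

1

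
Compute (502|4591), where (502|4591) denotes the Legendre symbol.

(502|4591)
  = (251|4591)    [4591 ≡ 7 mod 8 ⇒ (2|4591) = +1]
  = -(4591|251)    [QR: both ≡ 3 mod 4, sign flips]
  = -(73|251)    [4591 ≡ 73 mod 251]
  = -(251|73)    [QR: 73 ≡ 1 mod 4, sign kept]
  = -(32|73)    [251 ≡ 32 mod 73]
  = -(1|73)    [73 ≡ 1 mod 8 ⇒ (2|73)^5 = +1]
  = -1    [(1|73) = 1]

-1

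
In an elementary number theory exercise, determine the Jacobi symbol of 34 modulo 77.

Factor out 2: 34 = 2·17. Since 77 ≡ 5 (mod 8), (2/77) = -1. Now have -(17/77).
17 ≡ 1 (mod 4), so quadratic reciprocity gives (17/77) = (77/17). Reduce: 77 ≡ 9 (mod 17). Now have -(9/17).
9 ≡ 1 (mod 4), so quadratic reciprocity gives (9/17) = (17/9). Reduce: 17 ≡ 8 (mod 9). Now have -(8/9).
Factor out 2: 8 = 2^3. Since 9 ≡ 1 (mod 8), (2/9) = +1, and (2/9)^3 = +1. Now have -(1/9).
(1/9) = 1. Collecting the sign factors: -1.

-1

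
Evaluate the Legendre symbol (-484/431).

-1

Pull out -1: (-484/431) = (-1/431)·(484/431). Since 431 ≡ 3 (mod 4), (-1/431) = -1. Now have -(484/431).
Reduce the numerator: 484 ≡ 53 (mod 431), so (484/431) = (53/431).
53 ≡ 1 (mod 4), so quadratic reciprocity gives (53/431) = (431/53). Reduce: 431 ≡ 7 (mod 53). Now have -(7/53).
53 ≡ 1 (mod 4), so quadratic reciprocity gives (7/53) = (53/7). Reduce: 53 ≡ 4 (mod 7). Now have -(4/7).
Factor out 2: 4 = 2^2. Since 7 ≡ 7 (mod 8), (2/7) = +1, and (2/7)^2 = +1. Now have -(1/7).
(1/7) = 1. Collecting the sign factors: -1.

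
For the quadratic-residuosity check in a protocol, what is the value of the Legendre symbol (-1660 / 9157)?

Pull out -1: (-1660 / 9157) = (-1 / 9157)·(1660 / 9157). Since 9157 ≡ 1 (mod 4), (-1 / 9157) = +1. Now have (1660 / 9157).
Factor out 2: 1660 = 2^2·415. Since 9157 ≡ 5 (mod 8), (2 / 9157) = -1, and (2 / 9157)^2 = +1. Now have (415 / 9157).
9157 ≡ 1 (mod 4), so quadratic reciprocity gives (415 / 9157) = (9157 / 415). Reduce: 9157 ≡ 27 (mod 415). Now have (27 / 415).
Both 27 ≡ 3 and 415 ≡ 3 (mod 4), so reciprocity gives (27 / 415) = -(415 / 27). Reduce: 415 ≡ 10 (mod 27). Now have -(10 / 27).
Factor out 2: 10 = 2·5. Since 27 ≡ 3 (mod 8), (2 / 27) = -1. Now have (5 / 27).
5 ≡ 1 (mod 4), so quadratic reciprocity gives (5 / 27) = (27 / 5). Reduce: 27 ≡ 2 (mod 5). Now have (2 / 5).
Factor out 2: 2 = 2. Since 5 ≡ 5 (mod 8), (2 / 5) = -1. Now have -(1 / 5).
(1 / 5) = 1. Collecting the sign factors: -1.

-1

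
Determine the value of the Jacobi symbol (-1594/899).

1

(-1594/899)
  = (204/899)    [-1594 ≡ 204 mod 899]
  = (51/899)    [899 ≡ 3 mod 8 ⇒ (2/899)^2 = +1]
  = -(899/51)    [QR: both ≡ 3 mod 4, sign flips]
  = -(32/51)    [899 ≡ 32 mod 51]
  = (1/51)    [51 ≡ 3 mod 8 ⇒ (2/51)^5 = -1]
  = 1    [(1/51) = 1]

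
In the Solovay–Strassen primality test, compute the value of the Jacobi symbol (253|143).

Reduce the numerator: 253 ≡ 110 (mod 143), so (253|143) = (110|143).
Factor out 2: 110 = 2·55. Since 143 ≡ 7 (mod 8), (2|143) = +1. Now have (55|143).
Both 55 ≡ 3 and 143 ≡ 3 (mod 4), so reciprocity gives (55|143) = -(143|55). Reduce: 143 ≡ 33 (mod 55). Now have -(33|55).
33 ≡ 1 (mod 4), so quadratic reciprocity gives (33|55) = (55|33). Reduce: 55 ≡ 22 (mod 33). Now have -(22|33).
Factor out 2: 22 = 2·11. Since 33 ≡ 1 (mod 8), (2|33) = +1. Now have -(11|33).
33 ≡ 1 (mod 4), so quadratic reciprocity gives (11|33) = (33|11). Reduce: 33 ≡ 0 (mod 11). Now have -(0|11).
The numerator is now 0 with denominator 11 > 1: the symbol is 0.

0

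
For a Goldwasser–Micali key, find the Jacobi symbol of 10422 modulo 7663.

(10422/7663)
  = (2759/7663)    [10422 ≡ 2759 mod 7663]
  = -(7663/2759)    [QR: both ≡ 3 mod 4, sign flips]
  = -(2145/2759)    [7663 ≡ 2145 mod 2759]
  = -(2759/2145)    [QR: 2145 ≡ 1 mod 4, sign kept]
  = -(614/2145)    [2759 ≡ 614 mod 2145]
  = -(307/2145)    [2145 ≡ 1 mod 8 ⇒ (2/2145) = +1]
  = -(2145/307)    [QR: 2145 ≡ 1 mod 4, sign kept]
  = -(303/307)    [2145 ≡ 303 mod 307]
  = (307/303)    [QR: both ≡ 3 mod 4, sign flips]
  = (4/303)    [307 ≡ 4 mod 303]
  = (1/303)    [303 ≡ 7 mod 8 ⇒ (2/303)^2 = +1]
  = 1    [(1/303) = 1]

1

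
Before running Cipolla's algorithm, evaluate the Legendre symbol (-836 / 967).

1

(-836 / 967)
  = -(836 / 967)    [967 ≡ 3 mod 4 ⇒ (-1 / 967) = -1]
  = -(209 / 967)    [967 ≡ 7 mod 8 ⇒ (2 / 967)^2 = +1]
  = -(967 / 209)    [QR: 209 ≡ 1 mod 4, sign kept]
  = -(131 / 209)    [967 ≡ 131 mod 209]
  = -(209 / 131)    [QR: 209 ≡ 1 mod 4, sign kept]
  = -(78 / 131)    [209 ≡ 78 mod 131]
  = (39 / 131)    [131 ≡ 3 mod 8 ⇒ (2 / 131) = -1]
  = -(131 / 39)    [QR: both ≡ 3 mod 4, sign flips]
  = -(14 / 39)    [131 ≡ 14 mod 39]
  = -(7 / 39)    [39 ≡ 7 mod 8 ⇒ (2 / 39) = +1]
  = (39 / 7)    [QR: both ≡ 3 mod 4, sign flips]
  = (4 / 7)    [39 ≡ 4 mod 7]
  = (1 / 7)    [7 ≡ 7 mod 8 ⇒ (2 / 7)^2 = +1]
  = 1    [(1 / 7) = 1]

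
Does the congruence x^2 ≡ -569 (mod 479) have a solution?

Reduce the numerator: -569 ≡ 389 (mod 479), so (-569/479) = (389/479).
389 ≡ 1 (mod 4), so quadratic reciprocity gives (389/479) = (479/389). Reduce: 479 ≡ 90 (mod 389). Now have (90/389).
Factor out 2: 90 = 2·45. Since 389 ≡ 5 (mod 8), (2/389) = -1. Now have -(45/389).
45 ≡ 1 (mod 4), so quadratic reciprocity gives (45/389) = (389/45). Reduce: 389 ≡ 29 (mod 45). Now have -(29/45).
29 ≡ 1 (mod 4), so quadratic reciprocity gives (29/45) = (45/29). Reduce: 45 ≡ 16 (mod 29). Now have -(16/29).
Factor out 2: 16 = 2^4. Since 29 ≡ 5 (mod 8), (2/29) = -1, and (2/29)^4 = +1. Now have -(1/29).
(1/29) = 1. Collecting the sign factors: -1.
(-569/479) = -1, and 479 is prime, so -569 is not a quadratic residue mod 479.

no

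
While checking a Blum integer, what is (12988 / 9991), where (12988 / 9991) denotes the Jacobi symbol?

Reduce the numerator: 12988 ≡ 2997 (mod 9991), so (12988 / 9991) = (2997 / 9991).
2997 ≡ 1 (mod 4), so quadratic reciprocity gives (2997 / 9991) = (9991 / 2997). Reduce: 9991 ≡ 1000 (mod 2997). Now have (1000 / 2997).
Factor out 2: 1000 = 2^3·125. Since 2997 ≡ 5 (mod 8), (2 / 2997) = -1, and (2 / 2997)^3 = -1. Now have -(125 / 2997).
125 ≡ 1 (mod 4), so quadratic reciprocity gives (125 / 2997) = (2997 / 125). Reduce: 2997 ≡ 122 (mod 125). Now have -(122 / 125).
Factor out 2: 122 = 2·61. Since 125 ≡ 5 (mod 8), (2 / 125) = -1. Now have (61 / 125).
61 ≡ 1 (mod 4), so quadratic reciprocity gives (61 / 125) = (125 / 61). Reduce: 125 ≡ 3 (mod 61). Now have (3 / 61).
61 ≡ 1 (mod 4), so quadratic reciprocity gives (3 / 61) = (61 / 3). Reduce: 61 ≡ 1 (mod 3). Now have (1 / 3).
(1 / 3) = 1. Collecting the sign factors: 1.

1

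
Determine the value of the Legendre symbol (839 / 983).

(839 / 983)
  = -(983 / 839)    [QR: both ≡ 3 mod 4, sign flips]
  = -(144 / 839)    [983 ≡ 144 mod 839]
  = -(9 / 839)    [839 ≡ 7 mod 8 ⇒ (2 / 839)^4 = +1]
  = -(839 / 9)    [QR: 9 ≡ 1 mod 4, sign kept]
  = -(2 / 9)    [839 ≡ 2 mod 9]
  = -(1 / 9)    [9 ≡ 1 mod 8 ⇒ (2 / 9) = +1]
  = -1    [(1 / 9) = 1]

-1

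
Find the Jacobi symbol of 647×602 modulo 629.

By multiplicativity, (647·602 / 629) = (647 / 629)·(602 / 629).
First factor (647 / 629):
(647 / 629)
  = (18 / 629)    [647 ≡ 18 mod 629]
  = -(9 / 629)    [629 ≡ 5 mod 8 ⇒ (2 / 629) = -1]
  = -(629 / 9)    [QR: 9 ≡ 1 mod 4, sign kept]
  = -(8 / 9)    [629 ≡ 8 mod 9]
  = -(1 / 9)    [9 ≡ 1 mod 8 ⇒ (2 / 9)^3 = +1]
  = -1    [(1 / 9) = 1]
Second factor (602 / 629):
(602 / 629)
  = -(301 / 629)    [629 ≡ 5 mod 8 ⇒ (2 / 629) = -1]
  = -(629 / 301)    [QR: 301 ≡ 1 mod 4, sign kept]
  = -(27 / 301)    [629 ≡ 27 mod 301]
  = -(301 / 27)    [QR: 301 ≡ 1 mod 4, sign kept]
  = -(4 / 27)    [301 ≡ 4 mod 27]
  = -(1 / 27)    [27 ≡ 3 mod 8 ⇒ (2 / 27)^2 = +1]
  = -1    [(1 / 27) = 1]
Product: (-1)·(-1) = 1.

1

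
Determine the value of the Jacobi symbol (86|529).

(86|529)
  = (43|529)    [529 ≡ 1 mod 8 ⇒ (2|529) = +1]
  = (529|43)    [QR: 529 ≡ 1 mod 4, sign kept]
  = (13|43)    [529 ≡ 13 mod 43]
  = (43|13)    [QR: 13 ≡ 1 mod 4, sign kept]
  = (4|13)    [43 ≡ 4 mod 13]
  = (1|13)    [13 ≡ 5 mod 8 ⇒ (2|13)^2 = +1]
  = 1    [(1|13) = 1]

1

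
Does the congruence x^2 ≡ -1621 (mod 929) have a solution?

Reduce the numerator: -1621 ≡ 237 (mod 929), so (-1621|929) = (237|929).
237 ≡ 1 (mod 4), so quadratic reciprocity gives (237|929) = (929|237). Reduce: 929 ≡ 218 (mod 237). Now have (218|237).
Factor out 2: 218 = 2·109. Since 237 ≡ 5 (mod 8), (2|237) = -1. Now have -(109|237).
109 ≡ 1 (mod 4), so quadratic reciprocity gives (109|237) = (237|109). Reduce: 237 ≡ 19 (mod 109). Now have -(19|109).
109 ≡ 1 (mod 4), so quadratic reciprocity gives (19|109) = (109|19). Reduce: 109 ≡ 14 (mod 19). Now have -(14|19).
Factor out 2: 14 = 2·7. Since 19 ≡ 3 (mod 8), (2|19) = -1. Now have (7|19).
Both 7 ≡ 3 and 19 ≡ 3 (mod 4), so reciprocity gives (7|19) = -(19|7). Reduce: 19 ≡ 5 (mod 7). Now have -(5|7).
5 ≡ 1 (mod 4), so quadratic reciprocity gives (5|7) = (7|5). Reduce: 7 ≡ 2 (mod 5). Now have -(2|5).
Factor out 2: 2 = 2. Since 5 ≡ 5 (mod 8), (2|5) = -1. Now have (1|5).
(1|5) = 1. Collecting the sign factors: 1.
(-1621|929) = 1, and 929 is prime, so -1621 is a quadratic residue mod 929.

yes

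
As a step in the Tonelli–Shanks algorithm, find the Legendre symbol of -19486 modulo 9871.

Reduce the numerator: -19486 ≡ 256 (mod 9871), so (-19486/9871) = (256/9871).
Factor out 2: 256 = 2^8. Since 9871 ≡ 7 (mod 8), (2/9871) = +1, and (2/9871)^8 = +1. Now have (1/9871).
(1/9871) = 1. Collecting the sign factors: 1.

1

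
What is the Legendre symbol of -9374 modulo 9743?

(-9374/9743)
  = (369/9743)    [-9374 ≡ 369 mod 9743]
  = (9743/369)    [QR: 369 ≡ 1 mod 4, sign kept]
  = (149/369)    [9743 ≡ 149 mod 369]
  = (369/149)    [QR: 149 ≡ 1 mod 4, sign kept]
  = (71/149)    [369 ≡ 71 mod 149]
  = (149/71)    [QR: 149 ≡ 1 mod 4, sign kept]
  = (7/71)    [149 ≡ 7 mod 71]
  = -(71/7)    [QR: both ≡ 3 mod 4, sign flips]
  = -(1/7)    [71 ≡ 1 mod 7]
  = -1    [(1/7) = 1]

-1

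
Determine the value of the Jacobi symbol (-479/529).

(-479/529)
  = (50/529)    [-479 ≡ 50 mod 529]
  = (25/529)    [529 ≡ 1 mod 8 ⇒ (2/529) = +1]
  = (529/25)    [QR: 25 ≡ 1 mod 4, sign kept]
  = (4/25)    [529 ≡ 4 mod 25]
  = (1/25)    [25 ≡ 1 mod 8 ⇒ (2/25)^2 = +1]
  = 1    [(1/25) = 1]

1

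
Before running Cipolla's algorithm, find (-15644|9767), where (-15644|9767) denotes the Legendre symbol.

-1

(-15644|9767)
  = -(15644|9767)    [9767 ≡ 3 mod 4 ⇒ (-1|9767) = -1]
  = -(5877|9767)    [15644 ≡ 5877 mod 9767]
  = -(9767|5877)    [QR: 5877 ≡ 1 mod 4, sign kept]
  = -(3890|5877)    [9767 ≡ 3890 mod 5877]
  = (1945|5877)    [5877 ≡ 5 mod 8 ⇒ (2|5877) = -1]
  = (5877|1945)    [QR: 1945 ≡ 1 mod 4, sign kept]
  = (42|1945)    [5877 ≡ 42 mod 1945]
  = (21|1945)    [1945 ≡ 1 mod 8 ⇒ (2|1945) = +1]
  = (1945|21)    [QR: 21 ≡ 1 mod 4, sign kept]
  = (13|21)    [1945 ≡ 13 mod 21]
  = (21|13)    [QR: 13 ≡ 1 mod 4, sign kept]
  = (8|13)    [21 ≡ 8 mod 13]
  = -(1|13)    [13 ≡ 5 mod 8 ⇒ (2|13)^3 = -1]
  = -1    [(1|13) = 1]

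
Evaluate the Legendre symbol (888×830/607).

By multiplicativity, (888·830/607) = (888/607)·(830/607).
First factor (888/607):
Reduce the numerator: 888 ≡ 281 (mod 607), so (888/607) = (281/607).
281 ≡ 1 (mod 4), so quadratic reciprocity gives (281/607) = (607/281). Reduce: 607 ≡ 45 (mod 281). Now have (45/281).
45 ≡ 1 (mod 4), so quadratic reciprocity gives (45/281) = (281/45). Reduce: 281 ≡ 11 (mod 45). Now have (11/45).
45 ≡ 1 (mod 4), so quadratic reciprocity gives (11/45) = (45/11). Reduce: 45 ≡ 1 (mod 11). Now have (1/11).
(1/11) = 1. Collecting the sign factors: 1.
Second factor (830/607):
Reduce the numerator: 830 ≡ 223 (mod 607), so (830/607) = (223/607).
Both 223 ≡ 3 and 607 ≡ 3 (mod 4), so reciprocity gives (223/607) = -(607/223). Reduce: 607 ≡ 161 (mod 223). Now have -(161/223).
161 ≡ 1 (mod 4), so quadratic reciprocity gives (161/223) = (223/161). Reduce: 223 ≡ 62 (mod 161). Now have -(62/161).
Factor out 2: 62 = 2·31. Since 161 ≡ 1 (mod 8), (2/161) = +1. Now have -(31/161).
161 ≡ 1 (mod 4), so quadratic reciprocity gives (31/161) = (161/31). Reduce: 161 ≡ 6 (mod 31). Now have -(6/31).
Factor out 2: 6 = 2·3. Since 31 ≡ 7 (mod 8), (2/31) = +1. Now have -(3/31).
Both 3 ≡ 3 and 31 ≡ 3 (mod 4), so reciprocity gives (3/31) = -(31/3). Reduce: 31 ≡ 1 (mod 3). Now have (1/3).
(1/3) = 1. Collecting the sign factors: 1.
Product: (1)·(1) = 1.

1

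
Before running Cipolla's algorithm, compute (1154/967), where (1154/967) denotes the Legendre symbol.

1

Reduce the numerator: 1154 ≡ 187 (mod 967), so (1154/967) = (187/967).
Both 187 ≡ 3 and 967 ≡ 3 (mod 4), so reciprocity gives (187/967) = -(967/187). Reduce: 967 ≡ 32 (mod 187). Now have -(32/187).
Factor out 2: 32 = 2^5. Since 187 ≡ 3 (mod 8), (2/187) = -1, and (2/187)^5 = -1. Now have (1/187).
(1/187) = 1. Collecting the sign factors: 1.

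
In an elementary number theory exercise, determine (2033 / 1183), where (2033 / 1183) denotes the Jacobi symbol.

(2033 / 1183)
  = (850 / 1183)    [2033 ≡ 850 mod 1183]
  = (425 / 1183)    [1183 ≡ 7 mod 8 ⇒ (2 / 1183) = +1]
  = (1183 / 425)    [QR: 425 ≡ 1 mod 4, sign kept]
  = (333 / 425)    [1183 ≡ 333 mod 425]
  = (425 / 333)    [QR: 333 ≡ 1 mod 4, sign kept]
  = (92 / 333)    [425 ≡ 92 mod 333]
  = (23 / 333)    [333 ≡ 5 mod 8 ⇒ (2 / 333)^2 = +1]
  = (333 / 23)    [QR: 333 ≡ 1 mod 4, sign kept]
  = (11 / 23)    [333 ≡ 11 mod 23]
  = -(23 / 11)    [QR: both ≡ 3 mod 4, sign flips]
  = -(1 / 11)    [23 ≡ 1 mod 11]
  = -1    [(1 / 11) = 1]

-1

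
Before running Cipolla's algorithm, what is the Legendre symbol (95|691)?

-1

Both 95 ≡ 3 and 691 ≡ 3 (mod 4), so reciprocity gives (95|691) = -(691|95). Reduce: 691 ≡ 26 (mod 95). Now have -(26|95).
Factor out 2: 26 = 2·13. Since 95 ≡ 7 (mod 8), (2|95) = +1. Now have -(13|95).
13 ≡ 1 (mod 4), so quadratic reciprocity gives (13|95) = (95|13). Reduce: 95 ≡ 4 (mod 13). Now have -(4|13).
Factor out 2: 4 = 2^2. Since 13 ≡ 5 (mod 8), (2|13) = -1, and (2|13)^2 = +1. Now have -(1|13).
(1|13) = 1. Collecting the sign factors: -1.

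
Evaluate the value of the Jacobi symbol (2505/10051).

1

2505 ≡ 1 (mod 4), so quadratic reciprocity gives (2505/10051) = (10051/2505). Reduce: 10051 ≡ 31 (mod 2505). Now have (31/2505).
2505 ≡ 1 (mod 4), so quadratic reciprocity gives (31/2505) = (2505/31). Reduce: 2505 ≡ 25 (mod 31). Now have (25/31).
25 ≡ 1 (mod 4), so quadratic reciprocity gives (25/31) = (31/25). Reduce: 31 ≡ 6 (mod 25). Now have (6/25).
Factor out 2: 6 = 2·3. Since 25 ≡ 1 (mod 8), (2/25) = +1. Now have (3/25).
25 ≡ 1 (mod 4), so quadratic reciprocity gives (3/25) = (25/3). Reduce: 25 ≡ 1 (mod 3). Now have (1/3).
(1/3) = 1. Collecting the sign factors: 1.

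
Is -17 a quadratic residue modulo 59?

no

Reduce the numerator: -17 ≡ 42 (mod 59), so (-17/59) = (42/59).
Factor out 2: 42 = 2·21. Since 59 ≡ 3 (mod 8), (2/59) = -1. Now have -(21/59).
21 ≡ 1 (mod 4), so quadratic reciprocity gives (21/59) = (59/21). Reduce: 59 ≡ 17 (mod 21). Now have -(17/21).
17 ≡ 1 (mod 4), so quadratic reciprocity gives (17/21) = (21/17). Reduce: 21 ≡ 4 (mod 17). Now have -(4/17).
Factor out 2: 4 = 2^2. Since 17 ≡ 1 (mod 8), (2/17) = +1, and (2/17)^2 = +1. Now have -(1/17).
(1/17) = 1. Collecting the sign factors: -1.
The Legendre symbol is -1, so x^2 ≡ -17 (mod 59) has no solution.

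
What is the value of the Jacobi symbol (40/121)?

1

(40/121)
  = (5/121)    [121 ≡ 1 mod 8 ⇒ (2/121)^3 = +1]
  = (121/5)    [QR: 5 ≡ 1 mod 4, sign kept]
  = (1/5)    [121 ≡ 1 mod 5]
  = 1    [(1/5) = 1]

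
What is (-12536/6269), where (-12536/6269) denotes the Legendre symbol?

-1

(-12536/6269)
  = (2/6269)    [-12536 ≡ 2 mod 6269]
  = -(1/6269)    [6269 ≡ 5 mod 8 ⇒ (2/6269) = -1]
  = -1    [(1/6269) = 1]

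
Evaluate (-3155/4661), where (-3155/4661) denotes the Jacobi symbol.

Pull out -1: (-3155/4661) = (-1/4661)·(3155/4661). Since 4661 ≡ 1 (mod 4), (-1/4661) = +1. Now have (3155/4661).
4661 ≡ 1 (mod 4), so quadratic reciprocity gives (3155/4661) = (4661/3155). Reduce: 4661 ≡ 1506 (mod 3155). Now have (1506/3155).
Factor out 2: 1506 = 2·753. Since 3155 ≡ 3 (mod 8), (2/3155) = -1. Now have -(753/3155).
753 ≡ 1 (mod 4), so quadratic reciprocity gives (753/3155) = (3155/753). Reduce: 3155 ≡ 143 (mod 753). Now have -(143/753).
753 ≡ 1 (mod 4), so quadratic reciprocity gives (143/753) = (753/143). Reduce: 753 ≡ 38 (mod 143). Now have -(38/143).
Factor out 2: 38 = 2·19. Since 143 ≡ 7 (mod 8), (2/143) = +1. Now have -(19/143).
Both 19 ≡ 3 and 143 ≡ 3 (mod 4), so reciprocity gives (19/143) = -(143/19). Reduce: 143 ≡ 10 (mod 19). Now have (10/19).
Factor out 2: 10 = 2·5. Since 19 ≡ 3 (mod 8), (2/19) = -1. Now have -(5/19).
5 ≡ 1 (mod 4), so quadratic reciprocity gives (5/19) = (19/5). Reduce: 19 ≡ 4 (mod 5). Now have -(4/5).
Factor out 2: 4 = 2^2. Since 5 ≡ 5 (mod 8), (2/5) = -1, and (2/5)^2 = +1. Now have -(1/5).
(1/5) = 1. Collecting the sign factors: -1.

-1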